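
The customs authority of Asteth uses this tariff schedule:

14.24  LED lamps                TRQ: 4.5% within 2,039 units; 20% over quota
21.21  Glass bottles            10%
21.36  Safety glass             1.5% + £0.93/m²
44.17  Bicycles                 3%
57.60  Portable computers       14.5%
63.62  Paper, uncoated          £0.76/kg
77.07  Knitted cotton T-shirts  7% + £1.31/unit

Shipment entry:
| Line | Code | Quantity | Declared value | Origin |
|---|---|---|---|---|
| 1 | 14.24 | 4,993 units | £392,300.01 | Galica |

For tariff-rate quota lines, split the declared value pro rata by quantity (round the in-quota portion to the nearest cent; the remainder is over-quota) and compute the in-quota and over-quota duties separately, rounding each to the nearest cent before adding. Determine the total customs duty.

£53,628.35

Line 1 (14.24, Galica, 4,993 units, £392,300.01):
Code 14.24 is under a tariff-rate quota (threshold 2,039 units). In-quota: 2,039 units at 4.5%; over-quota: 2,954 units at 20%.
Pro-rata value split: in-quota = £392,300.01 × 2,039/4,993 = £160,204.23; over-quota = £392,300.01 − £160,204.23 = £232,095.78.
In-quota duty = £160,204.23 × 4.5% = £7,209.19. Over-quota duty = £232,095.78 × 20% = £46,419.16.
Line duty = £7,209.19 + £46,419.16 = £53,628.35.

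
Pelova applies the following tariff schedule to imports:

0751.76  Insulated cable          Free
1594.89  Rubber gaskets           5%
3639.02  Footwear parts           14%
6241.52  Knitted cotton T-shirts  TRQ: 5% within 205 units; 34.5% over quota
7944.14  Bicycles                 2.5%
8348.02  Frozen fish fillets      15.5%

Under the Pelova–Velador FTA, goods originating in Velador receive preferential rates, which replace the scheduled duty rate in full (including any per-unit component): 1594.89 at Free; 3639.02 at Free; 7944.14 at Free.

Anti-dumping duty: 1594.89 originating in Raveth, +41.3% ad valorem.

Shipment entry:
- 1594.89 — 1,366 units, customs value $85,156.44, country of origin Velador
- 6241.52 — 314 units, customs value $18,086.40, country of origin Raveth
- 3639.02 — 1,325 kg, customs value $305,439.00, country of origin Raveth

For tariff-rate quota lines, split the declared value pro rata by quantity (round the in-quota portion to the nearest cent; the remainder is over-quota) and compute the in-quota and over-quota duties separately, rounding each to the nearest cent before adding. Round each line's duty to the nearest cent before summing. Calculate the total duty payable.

$45,517.91

Line 1 (1594.89, Velador, 1,366 units, $85,156.44):
Base rate for 1594.89 is 5%.
Origin Velador qualifies under the Pelova–Velador agreement and 1594.89 is covered: preferential rate Free applies instead.
The additional-duty order on 1594.89 targets Raveth, not Velador; it does not apply.
Duty = $85,156.44 × 0% = $0.00.
Line 2 (6241.52, Raveth, 314 units, $18,086.40):
Code 6241.52 is under a tariff-rate quota (threshold 205 units). In-quota: 205 units at 5%; over-quota: 109 units at 34.5%.
Pro-rata value split: in-quota = $18,086.40 × 205/314 = $11,808.00; over-quota = $18,086.40 − $11,808.00 = $6,278.40.
In-quota duty = $11,808.00 × 5% = $590.40. Over-quota duty = $6,278.40 × 34.5% = $2,166.05.
Line duty = $590.40 + $2,166.05 = $2,756.45.
Line 3 (3639.02, Raveth, 1,325 kg, $305,439.00):
Base rate for 3639.02 is 14%.
3639.02 has an FTA preferential rate, but origin Raveth is not Velador; base rate stands.
Duty = $305,439.00 × 14% = $42,761.46.
Total = $0.00 + $2,756.45 + $42,761.46 = $45,517.91.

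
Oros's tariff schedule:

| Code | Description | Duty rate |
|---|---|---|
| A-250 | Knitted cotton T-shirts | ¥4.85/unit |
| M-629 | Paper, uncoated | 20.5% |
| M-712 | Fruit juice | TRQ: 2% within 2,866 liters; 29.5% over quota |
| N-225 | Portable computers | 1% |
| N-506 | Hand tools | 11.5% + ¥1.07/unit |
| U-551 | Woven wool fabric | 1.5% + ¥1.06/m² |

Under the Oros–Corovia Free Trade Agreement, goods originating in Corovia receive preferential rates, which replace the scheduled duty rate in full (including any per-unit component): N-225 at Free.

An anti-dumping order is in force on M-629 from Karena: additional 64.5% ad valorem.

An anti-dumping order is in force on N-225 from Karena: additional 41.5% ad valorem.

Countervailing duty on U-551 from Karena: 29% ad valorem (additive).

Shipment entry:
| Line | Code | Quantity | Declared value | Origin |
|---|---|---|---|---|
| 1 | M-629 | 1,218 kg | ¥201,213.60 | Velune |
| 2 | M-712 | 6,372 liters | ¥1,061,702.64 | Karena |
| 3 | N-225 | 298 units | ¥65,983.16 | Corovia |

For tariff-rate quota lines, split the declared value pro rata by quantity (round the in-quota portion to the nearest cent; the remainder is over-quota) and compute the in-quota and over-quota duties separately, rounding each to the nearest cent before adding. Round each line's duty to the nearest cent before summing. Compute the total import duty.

Line 1 (M-629, Velune, 1,218 kg, ¥201,213.60):
Base rate for M-629 is 20.5%.
The additional-duty order on M-629 targets Karena, not Velune; it does not apply.
Duty = ¥201,213.60 × 20.5% = ¥41,248.79.
Line 2 (M-712, Karena, 6,372 liters, ¥1,061,702.64):
Code M-712 is under a tariff-rate quota (threshold 2,866 liters). In-quota: 2,866 liters at 2%; over-quota: 3,506 liters at 29.5%.
Pro-rata value split: in-quota = ¥1,061,702.64 × 2,866/6,372 = ¥477,532.92; over-quota = ¥1,061,702.64 − ¥477,532.92 = ¥584,169.72.
In-quota duty = ¥477,532.92 × 2% = ¥9,550.66. Over-quota duty = ¥584,169.72 × 29.5% = ¥172,330.07.
Line duty = ¥9,550.66 + ¥172,330.07 = ¥181,880.73.
Line 3 (N-225, Corovia, 298 units, ¥65,983.16):
Base rate for N-225 is 1%.
Origin Corovia qualifies under the Oros–Corovia agreement and N-225 is covered: preferential rate Free applies instead.
The additional-duty order on N-225 targets Karena, not Corovia; it does not apply.
Duty = ¥65,983.16 × 0% = ¥0.00.
Total = ¥41,248.79 + ¥181,880.73 + ¥0.00 = ¥223,129.52.

¥223,129.52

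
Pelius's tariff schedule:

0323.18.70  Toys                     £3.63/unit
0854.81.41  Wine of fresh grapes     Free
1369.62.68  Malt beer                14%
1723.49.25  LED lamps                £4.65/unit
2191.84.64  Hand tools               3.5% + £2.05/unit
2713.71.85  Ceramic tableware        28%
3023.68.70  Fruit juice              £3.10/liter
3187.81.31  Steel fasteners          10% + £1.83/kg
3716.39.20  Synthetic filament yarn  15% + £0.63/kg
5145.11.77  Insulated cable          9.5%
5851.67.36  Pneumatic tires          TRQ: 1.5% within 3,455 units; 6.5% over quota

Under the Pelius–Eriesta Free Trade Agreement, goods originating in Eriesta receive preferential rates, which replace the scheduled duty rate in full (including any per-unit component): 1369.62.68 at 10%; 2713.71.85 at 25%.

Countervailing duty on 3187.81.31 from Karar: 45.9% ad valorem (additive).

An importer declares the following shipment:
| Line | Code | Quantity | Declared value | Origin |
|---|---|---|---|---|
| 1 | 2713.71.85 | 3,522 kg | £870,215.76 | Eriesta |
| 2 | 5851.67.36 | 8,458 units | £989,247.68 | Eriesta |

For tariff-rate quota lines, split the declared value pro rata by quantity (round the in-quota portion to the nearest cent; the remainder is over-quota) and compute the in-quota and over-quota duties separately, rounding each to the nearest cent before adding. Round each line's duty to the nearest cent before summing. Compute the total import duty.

Line 1 (2713.71.85, Eriesta, 3,522 kg, £870,215.76):
Base rate for 2713.71.85 is 28%.
Origin Eriesta qualifies under the Pelius–Eriesta agreement and 2713.71.85 is covered: preferential rate 25% applies instead.
Duty = £870,215.76 × 25% = £217,553.94.
Line 2 (5851.67.36, Eriesta, 8,458 units, £989,247.68):
Code 5851.67.36 is under a tariff-rate quota (threshold 3,455 units). In-quota: 3,455 units at 1.5%; over-quota: 5,003 units at 6.5%.
Pro-rata value split: in-quota = £989,247.68 × 3,455/8,458 = £404,096.80; over-quota = £989,247.68 − £404,096.80 = £585,150.88.
In-quota duty = £404,096.80 × 1.5% = £6,061.45. Over-quota duty = £585,150.88 × 6.5% = £38,034.81.
Line duty = £6,061.45 + £38,034.81 = £44,096.26.
Total = £217,553.94 + £44,096.26 = £261,650.20.

£261,650.20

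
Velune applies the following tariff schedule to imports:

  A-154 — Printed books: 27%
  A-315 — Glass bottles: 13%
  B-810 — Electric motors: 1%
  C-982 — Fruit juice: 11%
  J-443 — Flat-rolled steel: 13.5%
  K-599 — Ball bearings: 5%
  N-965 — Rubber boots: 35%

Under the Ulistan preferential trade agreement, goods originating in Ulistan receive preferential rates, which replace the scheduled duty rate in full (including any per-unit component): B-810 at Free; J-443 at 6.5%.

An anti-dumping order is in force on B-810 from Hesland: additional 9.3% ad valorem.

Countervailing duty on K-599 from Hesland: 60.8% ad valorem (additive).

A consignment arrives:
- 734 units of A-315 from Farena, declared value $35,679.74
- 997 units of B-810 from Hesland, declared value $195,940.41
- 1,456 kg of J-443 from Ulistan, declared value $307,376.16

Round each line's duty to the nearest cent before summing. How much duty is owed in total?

Line 1 (A-315, Farena, 734 units, $35,679.74):
Base rate for A-315 is 13%.
Duty = $35,679.74 × 13% = $4,638.37.
Line 2 (B-810, Hesland, 997 units, $195,940.41):
Base rate for B-810 is 1%.
B-810 has an FTA preferential rate, but origin Hesland is not Ulistan; base rate stands.
Additional duty on B-810 from Hesland: +9.3%. Applied ad valorem rate: 1% + 9.3% = 10.3%.
Duty = $195,940.41 × 10.3% = $20,181.86.
Line 3 (J-443, Ulistan, 1,456 kg, $307,376.16):
Base rate for J-443 is 13.5%.
Origin Ulistan qualifies under the Velune–Ulistan agreement and J-443 is covered: preferential rate 6.5% applies instead.
Duty = $307,376.16 × 6.5% = $19,979.45.
Total = $4,638.37 + $20,181.86 + $19,979.45 = $44,799.68.

$44,799.68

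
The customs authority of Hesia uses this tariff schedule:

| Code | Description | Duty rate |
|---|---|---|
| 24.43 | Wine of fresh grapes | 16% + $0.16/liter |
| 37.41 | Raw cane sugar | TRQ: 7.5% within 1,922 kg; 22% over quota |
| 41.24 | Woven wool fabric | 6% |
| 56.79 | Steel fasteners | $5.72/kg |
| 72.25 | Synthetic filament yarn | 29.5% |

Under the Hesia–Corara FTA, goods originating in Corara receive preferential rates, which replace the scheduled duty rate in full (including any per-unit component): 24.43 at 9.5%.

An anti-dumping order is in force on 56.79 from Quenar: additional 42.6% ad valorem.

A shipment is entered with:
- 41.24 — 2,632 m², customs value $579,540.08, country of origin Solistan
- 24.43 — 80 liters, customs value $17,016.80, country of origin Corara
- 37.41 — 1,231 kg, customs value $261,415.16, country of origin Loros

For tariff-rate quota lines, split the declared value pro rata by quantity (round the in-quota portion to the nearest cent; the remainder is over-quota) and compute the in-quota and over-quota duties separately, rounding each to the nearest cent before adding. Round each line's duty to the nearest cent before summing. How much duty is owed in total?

Line 1 (41.24, Solistan, 2,632 m², $579,540.08):
Base rate for 41.24 is 6%.
Duty = $579,540.08 × 6% = $34,772.40.
Line 2 (24.43, Corara, 80 liters, $17,016.80):
Base rate for 24.43 is 16% + $0.16/liter.
Origin Corara qualifies under the Hesia–Corara agreement and 24.43 is covered: preferential rate 9.5% applies instead.
Duty = $17,016.80 × 9.5% = $1,616.60.
Line 3 (37.41, Loros, 1,231 kg, $261,415.16):
Code 37.41 is under a tariff-rate quota (threshold 1,922 kg). Quantity 1,231 kg is within the quota, so the in-quota rate 7.5% applies to the full value.
Duty = $261,415.16 × 7.5% = $19,606.14.
Total = $34,772.40 + $1,616.60 + $19,606.14 = $55,995.14.

$55,995.14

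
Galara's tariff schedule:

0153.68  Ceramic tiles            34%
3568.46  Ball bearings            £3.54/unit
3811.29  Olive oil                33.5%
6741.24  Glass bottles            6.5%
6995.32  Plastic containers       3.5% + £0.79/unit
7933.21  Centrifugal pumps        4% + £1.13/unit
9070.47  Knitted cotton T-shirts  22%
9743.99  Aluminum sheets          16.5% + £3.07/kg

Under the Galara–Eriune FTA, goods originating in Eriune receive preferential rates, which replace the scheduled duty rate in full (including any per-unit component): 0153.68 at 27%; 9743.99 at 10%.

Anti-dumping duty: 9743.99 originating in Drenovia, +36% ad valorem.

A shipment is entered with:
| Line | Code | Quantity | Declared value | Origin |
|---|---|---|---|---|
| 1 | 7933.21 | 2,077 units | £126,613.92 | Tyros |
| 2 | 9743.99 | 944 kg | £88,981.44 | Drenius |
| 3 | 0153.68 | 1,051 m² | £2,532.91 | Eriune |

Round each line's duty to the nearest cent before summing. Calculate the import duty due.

Line 1 (7933.21, Tyros, 2,077 units, £126,613.92):
Base rate for 7933.21 is 4% + £1.13/unit.
Duty = £126,613.92 × 4% + 2,077 × £1.13 = £7,411.57.
Line 2 (9743.99, Drenius, 944 kg, £88,981.44):
Base rate for 9743.99 is 16.5% + £3.07/kg.
9743.99 has an FTA preferential rate, but origin Drenius is not Eriune; base rate stands.
The additional-duty order on 9743.99 targets Drenovia, not Drenius; it does not apply.
Duty = £88,981.44 × 16.5% + 944 × £3.07 = £17,580.02.
Line 3 (0153.68, Eriune, 1,051 m², £2,532.91):
Base rate for 0153.68 is 34%.
Origin Eriune qualifies under the Galara–Eriune agreement and 0153.68 is covered: preferential rate 27% applies instead.
Duty = £2,532.91 × 27% = £683.89.
Total = £7,411.57 + £17,580.02 + £683.89 = £25,675.48.

£25,675.48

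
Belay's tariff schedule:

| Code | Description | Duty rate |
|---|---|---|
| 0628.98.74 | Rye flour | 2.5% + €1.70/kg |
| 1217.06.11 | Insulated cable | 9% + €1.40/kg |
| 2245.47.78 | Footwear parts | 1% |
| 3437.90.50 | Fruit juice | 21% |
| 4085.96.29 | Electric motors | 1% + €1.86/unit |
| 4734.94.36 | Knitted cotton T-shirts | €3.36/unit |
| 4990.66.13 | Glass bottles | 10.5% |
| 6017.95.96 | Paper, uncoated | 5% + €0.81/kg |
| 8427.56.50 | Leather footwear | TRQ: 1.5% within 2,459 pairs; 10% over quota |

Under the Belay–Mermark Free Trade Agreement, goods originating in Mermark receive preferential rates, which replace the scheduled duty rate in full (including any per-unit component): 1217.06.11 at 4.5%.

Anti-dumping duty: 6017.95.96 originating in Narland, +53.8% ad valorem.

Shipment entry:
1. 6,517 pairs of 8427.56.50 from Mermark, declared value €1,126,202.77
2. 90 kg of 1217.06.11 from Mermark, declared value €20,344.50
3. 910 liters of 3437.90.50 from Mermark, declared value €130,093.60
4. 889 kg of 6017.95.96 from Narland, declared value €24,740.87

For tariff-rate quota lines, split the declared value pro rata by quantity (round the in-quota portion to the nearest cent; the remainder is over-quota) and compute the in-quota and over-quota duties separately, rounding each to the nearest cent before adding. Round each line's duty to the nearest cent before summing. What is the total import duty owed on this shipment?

Line 1 (8427.56.50, Mermark, 6,517 pairs, €1,126,202.77):
Code 8427.56.50 is under a tariff-rate quota (threshold 2,459 pairs). In-quota: 2,459 pairs at 1.5%; over-quota: 4,058 pairs at 10%.
Pro-rata value split: in-quota = €1,126,202.77 × 2,459/6,517 = €424,939.79; over-quota = €1,126,202.77 − €424,939.79 = €701,262.98.
In-quota duty = €424,939.79 × 1.5% = €6,374.10. Over-quota duty = €701,262.98 × 10% = €70,126.30.
Line duty = €6,374.10 + €70,126.30 = €76,500.40.
Line 2 (1217.06.11, Mermark, 90 kg, €20,344.50):
Base rate for 1217.06.11 is 9% + €1.40/kg.
Origin Mermark qualifies under the Belay–Mermark agreement and 1217.06.11 is covered: preferential rate 4.5% applies instead.
Duty = €20,344.50 × 4.5% = €915.50.
Line 3 (3437.90.50, Mermark, 910 liters, €130,093.60):
Base rate for 3437.90.50 is 21%.
Origin Mermark is the FTA partner but 3437.90.50 is not on the preference list; base rate stands.
Duty = €130,093.60 × 21% = €27,319.66.
Line 4 (6017.95.96, Narland, 889 kg, €24,740.87):
Base rate for 6017.95.96 is 5% + €0.81/kg.
Additional duty on 6017.95.96 from Narland: +53.8%. Applied ad valorem rate: 5% + 53.8% = 58.8%.
Duty = €24,740.87 × 58.8% + 889 × €0.81 = €15,267.72.
Total = €76,500.40 + €915.50 + €27,319.66 + €15,267.72 = €120,003.28.

€120,003.28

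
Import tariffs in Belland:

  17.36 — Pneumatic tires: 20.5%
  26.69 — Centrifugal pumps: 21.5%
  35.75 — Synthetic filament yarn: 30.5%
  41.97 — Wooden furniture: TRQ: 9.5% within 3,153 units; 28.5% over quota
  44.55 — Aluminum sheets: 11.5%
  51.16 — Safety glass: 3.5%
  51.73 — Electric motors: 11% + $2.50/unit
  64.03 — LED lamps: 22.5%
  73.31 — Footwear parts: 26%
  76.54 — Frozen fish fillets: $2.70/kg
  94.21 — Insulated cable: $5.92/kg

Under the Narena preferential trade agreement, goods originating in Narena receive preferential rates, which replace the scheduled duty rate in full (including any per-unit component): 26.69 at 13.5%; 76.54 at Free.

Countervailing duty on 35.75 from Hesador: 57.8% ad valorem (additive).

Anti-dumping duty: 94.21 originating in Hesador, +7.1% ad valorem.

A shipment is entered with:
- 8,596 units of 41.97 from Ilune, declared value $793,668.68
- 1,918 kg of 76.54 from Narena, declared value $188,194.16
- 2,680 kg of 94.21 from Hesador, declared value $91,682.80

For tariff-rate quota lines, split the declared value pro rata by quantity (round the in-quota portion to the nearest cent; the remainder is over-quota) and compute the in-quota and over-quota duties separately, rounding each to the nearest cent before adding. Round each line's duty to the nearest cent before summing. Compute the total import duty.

$193,258.52

Line 1 (41.97, Ilune, 8,596 units, $793,668.68):
Code 41.97 is under a tariff-rate quota (threshold 3,153 units). In-quota: 3,153 units at 9.5%; over-quota: 5,443 units at 28.5%.
Pro-rata value split: in-quota = $793,668.68 × 3,153/8,596 = $291,116.49; over-quota = $793,668.68 − $291,116.49 = $502,552.19.
In-quota duty = $291,116.49 × 9.5% = $27,656.07. Over-quota duty = $502,552.19 × 28.5% = $143,227.37.
Line duty = $27,656.07 + $143,227.37 = $170,883.44.
Line 2 (76.54, Narena, 1,918 kg, $188,194.16):
Base rate for 76.54 is $2.70/kg.
Origin Narena qualifies under the Belland–Narena agreement and 76.54 is covered: preferential rate Free applies instead.
Duty = $188,194.16 × 0% = $0.00.
Line 3 (94.21, Hesador, 2,680 kg, $91,682.80):
Base rate for 94.21 is $5.92/kg.
Additional duty on 94.21 from Hesador: +7.1% ad valorem. Applied ad valorem rate = 7.1%.
Duty = $91,682.80 × 7.1% + 2,680 × $5.92 = $22,375.08.
Total = $170,883.44 + $0.00 + $22,375.08 = $193,258.52.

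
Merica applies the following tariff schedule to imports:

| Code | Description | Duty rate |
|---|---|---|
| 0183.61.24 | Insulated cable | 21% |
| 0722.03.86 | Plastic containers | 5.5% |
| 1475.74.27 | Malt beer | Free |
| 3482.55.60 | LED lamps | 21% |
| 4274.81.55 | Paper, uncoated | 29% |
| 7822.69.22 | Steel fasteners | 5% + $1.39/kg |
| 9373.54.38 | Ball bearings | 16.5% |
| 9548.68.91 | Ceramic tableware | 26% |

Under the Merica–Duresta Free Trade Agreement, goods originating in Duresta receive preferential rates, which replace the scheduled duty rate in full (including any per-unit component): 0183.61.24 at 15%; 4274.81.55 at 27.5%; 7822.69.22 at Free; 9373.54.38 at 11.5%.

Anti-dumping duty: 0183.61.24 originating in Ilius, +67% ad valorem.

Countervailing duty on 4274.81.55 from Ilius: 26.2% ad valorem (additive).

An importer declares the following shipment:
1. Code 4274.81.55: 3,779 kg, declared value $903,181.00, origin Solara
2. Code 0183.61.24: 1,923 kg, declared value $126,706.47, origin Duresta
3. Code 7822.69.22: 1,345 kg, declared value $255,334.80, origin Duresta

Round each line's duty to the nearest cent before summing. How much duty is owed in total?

Line 1 (4274.81.55, Solara, 3,779 kg, $903,181.00):
Base rate for 4274.81.55 is 29%.
4274.81.55 has an FTA preferential rate, but origin Solara is not Duresta; base rate stands.
The additional-duty order on 4274.81.55 targets Ilius, not Solara; it does not apply.
Duty = $903,181.00 × 29% = $261,922.49.
Line 2 (0183.61.24, Duresta, 1,923 kg, $126,706.47):
Base rate for 0183.61.24 is 21%.
Origin Duresta qualifies under the Merica–Duresta agreement and 0183.61.24 is covered: preferential rate 15% applies instead.
The additional-duty order on 0183.61.24 targets Ilius, not Duresta; it does not apply.
Duty = $126,706.47 × 15% = $19,005.97.
Line 3 (7822.69.22, Duresta, 1,345 kg, $255,334.80):
Base rate for 7822.69.22 is 5% + $1.39/kg.
Origin Duresta qualifies under the Merica–Duresta agreement and 7822.69.22 is covered: preferential rate Free applies instead.
Duty = $255,334.80 × 0% = $0.00.
Total = $261,922.49 + $19,005.97 + $0.00 = $280,928.46.

$280,928.46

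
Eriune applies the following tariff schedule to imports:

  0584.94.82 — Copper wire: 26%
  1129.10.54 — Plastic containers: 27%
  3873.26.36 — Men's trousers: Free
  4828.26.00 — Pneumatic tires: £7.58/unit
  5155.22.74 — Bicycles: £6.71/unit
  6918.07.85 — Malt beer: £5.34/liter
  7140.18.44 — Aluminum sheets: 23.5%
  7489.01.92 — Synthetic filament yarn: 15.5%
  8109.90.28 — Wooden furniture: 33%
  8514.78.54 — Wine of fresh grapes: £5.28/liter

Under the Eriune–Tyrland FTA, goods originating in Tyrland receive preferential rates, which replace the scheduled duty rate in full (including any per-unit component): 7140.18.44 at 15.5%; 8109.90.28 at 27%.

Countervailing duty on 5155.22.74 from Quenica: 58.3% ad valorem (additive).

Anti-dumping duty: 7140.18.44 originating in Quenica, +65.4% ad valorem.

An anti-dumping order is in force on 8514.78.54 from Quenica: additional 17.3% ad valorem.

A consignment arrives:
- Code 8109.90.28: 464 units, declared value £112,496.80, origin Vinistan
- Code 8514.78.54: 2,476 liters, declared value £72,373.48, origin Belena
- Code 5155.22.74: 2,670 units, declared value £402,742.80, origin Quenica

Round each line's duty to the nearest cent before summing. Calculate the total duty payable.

£302,911.97

Line 1 (8109.90.28, Vinistan, 464 units, £112,496.80):
Base rate for 8109.90.28 is 33%.
8109.90.28 has an FTA preferential rate, but origin Vinistan is not Tyrland; base rate stands.
Duty = £112,496.80 × 33% = £37,123.94.
Line 2 (8514.78.54, Belena, 2,476 liters, £72,373.48):
Base rate for 8514.78.54 is £5.28/liter.
The additional-duty order on 8514.78.54 targets Quenica, not Belena; it does not apply.
Duty = 2,476 × £5.28 = £13,073.28.
Line 3 (5155.22.74, Quenica, 2,670 units, £402,742.80):
Base rate for 5155.22.74 is £6.71/unit.
Additional duty on 5155.22.74 from Quenica: +58.3% ad valorem. Applied ad valorem rate = 58.3%.
Duty = £402,742.80 × 58.3% + 2,670 × £6.71 = £252,714.75.
Total = £37,123.94 + £13,073.28 + £252,714.75 = £302,911.97.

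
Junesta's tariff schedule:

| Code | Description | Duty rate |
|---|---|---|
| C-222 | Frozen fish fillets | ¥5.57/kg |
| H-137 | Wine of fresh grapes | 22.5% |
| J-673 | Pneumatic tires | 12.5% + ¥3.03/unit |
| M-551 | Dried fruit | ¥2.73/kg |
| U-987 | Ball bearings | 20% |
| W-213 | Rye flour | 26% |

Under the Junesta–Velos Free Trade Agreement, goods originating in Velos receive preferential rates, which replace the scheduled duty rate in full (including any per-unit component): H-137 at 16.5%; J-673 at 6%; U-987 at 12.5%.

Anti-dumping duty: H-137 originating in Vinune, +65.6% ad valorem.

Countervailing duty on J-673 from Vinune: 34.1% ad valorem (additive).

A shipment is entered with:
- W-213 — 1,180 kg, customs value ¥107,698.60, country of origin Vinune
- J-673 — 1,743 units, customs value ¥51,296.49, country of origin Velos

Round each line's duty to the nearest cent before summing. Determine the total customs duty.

Line 1 (W-213, Vinune, 1,180 kg, ¥107,698.60):
Base rate for W-213 is 26%.
Duty = ¥107,698.60 × 26% = ¥28,001.64.
Line 2 (J-673, Velos, 1,743 units, ¥51,296.49):
Base rate for J-673 is 12.5% + ¥3.03/unit.
Origin Velos qualifies under the Junesta–Velos agreement and J-673 is covered: preferential rate 6% applies instead.
The additional-duty order on J-673 targets Vinune, not Velos; it does not apply.
Duty = ¥51,296.49 × 6% = ¥3,077.79.
Total = ¥28,001.64 + ¥3,077.79 = ¥31,079.43.

¥31,079.43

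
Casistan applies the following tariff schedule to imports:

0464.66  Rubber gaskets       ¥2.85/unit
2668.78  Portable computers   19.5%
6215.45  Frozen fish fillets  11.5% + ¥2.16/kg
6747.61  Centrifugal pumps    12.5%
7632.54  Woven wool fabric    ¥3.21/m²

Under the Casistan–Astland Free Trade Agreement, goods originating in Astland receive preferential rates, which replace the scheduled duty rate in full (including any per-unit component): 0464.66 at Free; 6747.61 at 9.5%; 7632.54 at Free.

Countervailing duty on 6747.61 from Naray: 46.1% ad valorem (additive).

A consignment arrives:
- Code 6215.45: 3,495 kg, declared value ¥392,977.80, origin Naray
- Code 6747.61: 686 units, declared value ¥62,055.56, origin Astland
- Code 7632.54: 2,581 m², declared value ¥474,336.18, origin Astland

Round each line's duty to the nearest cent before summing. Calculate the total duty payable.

Line 1 (6215.45, Naray, 3,495 kg, ¥392,977.80):
Base rate for 6215.45 is 11.5% + ¥2.16/kg.
Duty = ¥392,977.80 × 11.5% + 3,495 × ¥2.16 = ¥52,741.65.
Line 2 (6747.61, Astland, 686 units, ¥62,055.56):
Base rate for 6747.61 is 12.5%.
Origin Astland qualifies under the Casistan–Astland agreement and 6747.61 is covered: preferential rate 9.5% applies instead.
The additional-duty order on 6747.61 targets Naray, not Astland; it does not apply.
Duty = ¥62,055.56 × 9.5% = ¥5,895.28.
Line 3 (7632.54, Astland, 2,581 m², ¥474,336.18):
Base rate for 7632.54 is ¥3.21/m².
Origin Astland qualifies under the Casistan–Astland agreement and 7632.54 is covered: preferential rate Free applies instead.
Duty = ¥474,336.18 × 0% = ¥0.00.
Total = ¥52,741.65 + ¥5,895.28 + ¥0.00 = ¥58,636.93.

¥58,636.93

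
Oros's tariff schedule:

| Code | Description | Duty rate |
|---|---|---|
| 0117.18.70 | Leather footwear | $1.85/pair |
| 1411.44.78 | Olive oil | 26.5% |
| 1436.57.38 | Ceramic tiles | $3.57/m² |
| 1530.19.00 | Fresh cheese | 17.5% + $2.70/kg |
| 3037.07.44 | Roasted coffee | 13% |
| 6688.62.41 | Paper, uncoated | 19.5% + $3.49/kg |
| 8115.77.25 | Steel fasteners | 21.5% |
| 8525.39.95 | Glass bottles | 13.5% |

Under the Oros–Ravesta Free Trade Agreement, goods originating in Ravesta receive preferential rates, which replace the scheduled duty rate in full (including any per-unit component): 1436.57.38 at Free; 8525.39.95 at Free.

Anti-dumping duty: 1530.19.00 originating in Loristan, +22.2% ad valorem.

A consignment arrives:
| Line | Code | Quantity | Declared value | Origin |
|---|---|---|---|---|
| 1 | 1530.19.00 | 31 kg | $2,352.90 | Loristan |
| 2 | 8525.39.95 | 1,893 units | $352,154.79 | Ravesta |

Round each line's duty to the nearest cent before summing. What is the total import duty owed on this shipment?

$1,017.80

Line 1 (1530.19.00, Loristan, 31 kg, $2,352.90):
Base rate for 1530.19.00 is 17.5% + $2.70/kg.
Additional duty on 1530.19.00 from Loristan: +22.2%. Applied ad valorem rate: 17.5% + 22.2% = 39.7%.
Duty = $2,352.90 × 39.7% + 31 × $2.70 = $1,017.80.
Line 2 (8525.39.95, Ravesta, 1,893 units, $352,154.79):
Base rate for 8525.39.95 is 13.5%.
Origin Ravesta qualifies under the Oros–Ravesta agreement and 8525.39.95 is covered: preferential rate Free applies instead.
Duty = $352,154.79 × 0% = $0.00.
Total = $1,017.80 + $0.00 = $1,017.80.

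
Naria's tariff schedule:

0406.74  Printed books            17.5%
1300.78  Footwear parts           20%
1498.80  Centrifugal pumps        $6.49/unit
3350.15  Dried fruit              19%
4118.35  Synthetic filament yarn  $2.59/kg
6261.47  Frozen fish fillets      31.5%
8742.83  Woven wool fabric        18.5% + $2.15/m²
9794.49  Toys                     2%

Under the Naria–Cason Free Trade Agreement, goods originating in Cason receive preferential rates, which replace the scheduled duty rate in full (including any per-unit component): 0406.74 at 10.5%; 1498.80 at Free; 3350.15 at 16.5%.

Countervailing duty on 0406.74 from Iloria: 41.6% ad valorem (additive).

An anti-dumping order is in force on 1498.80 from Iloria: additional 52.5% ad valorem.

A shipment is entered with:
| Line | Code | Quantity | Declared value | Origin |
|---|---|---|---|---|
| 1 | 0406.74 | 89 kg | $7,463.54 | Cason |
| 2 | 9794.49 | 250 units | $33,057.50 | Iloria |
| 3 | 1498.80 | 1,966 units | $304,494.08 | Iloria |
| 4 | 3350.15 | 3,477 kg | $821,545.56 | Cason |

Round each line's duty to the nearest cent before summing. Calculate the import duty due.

$309,618.57

Line 1 (0406.74, Cason, 89 kg, $7,463.54):
Base rate for 0406.74 is 17.5%.
Origin Cason qualifies under the Naria–Cason agreement and 0406.74 is covered: preferential rate 10.5% applies instead.
The additional-duty order on 0406.74 targets Iloria, not Cason; it does not apply.
Duty = $7,463.54 × 10.5% = $783.67.
Line 2 (9794.49, Iloria, 250 units, $33,057.50):
Base rate for 9794.49 is 2%.
Duty = $33,057.50 × 2% = $661.15.
Line 3 (1498.80, Iloria, 1,966 units, $304,494.08):
Base rate for 1498.80 is $6.49/unit.
1498.80 has an FTA preferential rate, but origin Iloria is not Cason; base rate stands.
Additional duty on 1498.80 from Iloria: +52.5% ad valorem. Applied ad valorem rate = 52.5%.
Duty = $304,494.08 × 52.5% + 1,966 × $6.49 = $172,618.73.
Line 4 (3350.15, Cason, 3,477 kg, $821,545.56):
Base rate for 3350.15 is 19%.
Origin Cason qualifies under the Naria–Cason agreement and 3350.15 is covered: preferential rate 16.5% applies instead.
Duty = $821,545.56 × 16.5% = $135,555.02.
Total = $783.67 + $661.15 + $172,618.73 + $135,555.02 = $309,618.57.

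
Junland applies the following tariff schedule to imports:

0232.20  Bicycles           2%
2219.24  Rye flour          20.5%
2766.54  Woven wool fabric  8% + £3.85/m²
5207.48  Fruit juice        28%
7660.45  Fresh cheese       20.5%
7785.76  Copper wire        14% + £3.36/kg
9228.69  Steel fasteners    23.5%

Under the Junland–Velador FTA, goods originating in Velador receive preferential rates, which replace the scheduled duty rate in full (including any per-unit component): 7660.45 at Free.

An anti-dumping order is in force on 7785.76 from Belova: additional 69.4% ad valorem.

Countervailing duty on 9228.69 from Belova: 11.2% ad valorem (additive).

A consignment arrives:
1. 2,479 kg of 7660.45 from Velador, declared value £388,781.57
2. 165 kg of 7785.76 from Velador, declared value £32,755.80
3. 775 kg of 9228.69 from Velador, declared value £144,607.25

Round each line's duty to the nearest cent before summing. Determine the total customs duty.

£39,122.91

Line 1 (7660.45, Velador, 2,479 kg, £388,781.57):
Base rate for 7660.45 is 20.5%.
Origin Velador qualifies under the Junland–Velador agreement and 7660.45 is covered: preferential rate Free applies instead.
Duty = £388,781.57 × 0% = £0.00.
Line 2 (7785.76, Velador, 165 kg, £32,755.80):
Base rate for 7785.76 is 14% + £3.36/kg.
Origin Velador is the FTA partner but 7785.76 is not on the preference list; base rate stands.
The additional-duty order on 7785.76 targets Belova, not Velador; it does not apply.
Duty = £32,755.80 × 14% + 165 × £3.36 = £5,140.21.
Line 3 (9228.69, Velador, 775 kg, £144,607.25):
Base rate for 9228.69 is 23.5%.
Origin Velador is the FTA partner but 9228.69 is not on the preference list; base rate stands.
The additional-duty order on 9228.69 targets Belova, not Velador; it does not apply.
Duty = £144,607.25 × 23.5% = £33,982.70.
Total = £0.00 + £5,140.21 + £33,982.70 = £39,122.91.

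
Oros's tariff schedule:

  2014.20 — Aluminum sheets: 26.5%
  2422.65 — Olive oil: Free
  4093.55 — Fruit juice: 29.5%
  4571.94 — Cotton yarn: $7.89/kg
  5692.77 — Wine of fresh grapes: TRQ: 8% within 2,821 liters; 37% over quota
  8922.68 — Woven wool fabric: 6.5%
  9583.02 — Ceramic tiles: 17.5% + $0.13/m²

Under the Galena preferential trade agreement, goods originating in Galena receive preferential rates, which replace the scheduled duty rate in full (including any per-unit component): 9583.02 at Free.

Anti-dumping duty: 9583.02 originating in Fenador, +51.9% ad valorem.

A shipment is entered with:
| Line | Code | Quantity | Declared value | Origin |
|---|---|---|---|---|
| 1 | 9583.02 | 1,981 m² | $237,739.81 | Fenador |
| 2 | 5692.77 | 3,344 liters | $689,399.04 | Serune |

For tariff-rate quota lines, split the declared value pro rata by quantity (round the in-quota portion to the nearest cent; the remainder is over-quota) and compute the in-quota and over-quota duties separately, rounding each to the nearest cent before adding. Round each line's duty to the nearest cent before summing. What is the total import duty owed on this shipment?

$251,669.17

Line 1 (9583.02, Fenador, 1,981 m², $237,739.81):
Base rate for 9583.02 is 17.5% + $0.13/m².
9583.02 has an FTA preferential rate, but origin Fenador is not Galena; base rate stands.
Additional duty on 9583.02 from Fenador: +51.9%. Applied ad valorem rate: 17.5% + 51.9% = 69.4%.
Duty = $237,739.81 × 69.4% + 1,981 × $0.13 = $165,248.96.
Line 2 (5692.77, Serune, 3,344 liters, $689,399.04):
Code 5692.77 is under a tariff-rate quota (threshold 2,821 liters). In-quota: 2,821 liters at 8%; over-quota: 523 liters at 37%.
Pro-rata value split: in-quota = $689,399.04 × 2,821/3,344 = $581,577.36; over-quota = $689,399.04 − $581,577.36 = $107,821.68.
In-quota duty = $581,577.36 × 8% = $46,526.19. Over-quota duty = $107,821.68 × 37% = $39,894.02.
Line duty = $46,526.19 + $39,894.02 = $86,420.21.
Total = $165,248.96 + $86,420.21 = $251,669.17.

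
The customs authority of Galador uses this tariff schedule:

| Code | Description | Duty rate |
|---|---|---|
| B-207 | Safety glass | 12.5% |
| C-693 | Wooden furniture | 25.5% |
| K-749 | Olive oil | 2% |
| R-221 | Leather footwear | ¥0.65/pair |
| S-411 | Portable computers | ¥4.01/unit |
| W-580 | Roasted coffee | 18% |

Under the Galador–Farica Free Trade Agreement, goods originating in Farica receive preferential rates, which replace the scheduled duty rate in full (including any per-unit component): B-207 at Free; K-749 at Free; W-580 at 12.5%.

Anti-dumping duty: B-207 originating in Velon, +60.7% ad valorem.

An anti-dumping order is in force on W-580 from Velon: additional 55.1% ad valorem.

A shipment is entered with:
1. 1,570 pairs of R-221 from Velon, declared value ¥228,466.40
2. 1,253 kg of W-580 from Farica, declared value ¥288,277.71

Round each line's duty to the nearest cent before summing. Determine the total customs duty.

¥37,055.21

Line 1 (R-221, Velon, 1,570 pairs, ¥228,466.40):
Base rate for R-221 is ¥0.65/pair.
Duty = 1,570 × ¥0.65 = ¥1,020.50.
Line 2 (W-580, Farica, 1,253 kg, ¥288,277.71):
Base rate for W-580 is 18%.
Origin Farica qualifies under the Galador–Farica agreement and W-580 is covered: preferential rate 12.5% applies instead.
The additional-duty order on W-580 targets Velon, not Farica; it does not apply.
Duty = ¥288,277.71 × 12.5% = ¥36,034.71.
Total = ¥1,020.50 + ¥36,034.71 = ¥37,055.21.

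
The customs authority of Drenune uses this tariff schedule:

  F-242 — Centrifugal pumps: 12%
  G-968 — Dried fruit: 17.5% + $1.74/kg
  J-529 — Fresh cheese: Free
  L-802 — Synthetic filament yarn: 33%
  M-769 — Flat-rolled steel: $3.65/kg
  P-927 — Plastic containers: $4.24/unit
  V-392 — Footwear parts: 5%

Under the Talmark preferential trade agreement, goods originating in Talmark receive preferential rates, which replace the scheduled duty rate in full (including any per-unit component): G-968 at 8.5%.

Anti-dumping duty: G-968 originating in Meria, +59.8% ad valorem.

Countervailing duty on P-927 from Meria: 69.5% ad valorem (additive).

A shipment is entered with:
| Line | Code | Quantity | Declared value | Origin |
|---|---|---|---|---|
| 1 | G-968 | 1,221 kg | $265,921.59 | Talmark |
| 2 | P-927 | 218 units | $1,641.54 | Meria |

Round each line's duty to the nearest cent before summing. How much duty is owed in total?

$24,668.53

Line 1 (G-968, Talmark, 1,221 kg, $265,921.59):
Base rate for G-968 is 17.5% + $1.74/kg.
Origin Talmark qualifies under the Drenune–Talmark agreement and G-968 is covered: preferential rate 8.5% applies instead.
The additional-duty order on G-968 targets Meria, not Talmark; it does not apply.
Duty = $265,921.59 × 8.5% = $22,603.34.
Line 2 (P-927, Meria, 218 units, $1,641.54):
Base rate for P-927 is $4.24/unit.
Additional duty on P-927 from Meria: +69.5% ad valorem. Applied ad valorem rate = 69.5%.
Duty = $1,641.54 × 69.5% + 218 × $4.24 = $2,065.19.
Total = $22,603.34 + $2,065.19 = $24,668.53.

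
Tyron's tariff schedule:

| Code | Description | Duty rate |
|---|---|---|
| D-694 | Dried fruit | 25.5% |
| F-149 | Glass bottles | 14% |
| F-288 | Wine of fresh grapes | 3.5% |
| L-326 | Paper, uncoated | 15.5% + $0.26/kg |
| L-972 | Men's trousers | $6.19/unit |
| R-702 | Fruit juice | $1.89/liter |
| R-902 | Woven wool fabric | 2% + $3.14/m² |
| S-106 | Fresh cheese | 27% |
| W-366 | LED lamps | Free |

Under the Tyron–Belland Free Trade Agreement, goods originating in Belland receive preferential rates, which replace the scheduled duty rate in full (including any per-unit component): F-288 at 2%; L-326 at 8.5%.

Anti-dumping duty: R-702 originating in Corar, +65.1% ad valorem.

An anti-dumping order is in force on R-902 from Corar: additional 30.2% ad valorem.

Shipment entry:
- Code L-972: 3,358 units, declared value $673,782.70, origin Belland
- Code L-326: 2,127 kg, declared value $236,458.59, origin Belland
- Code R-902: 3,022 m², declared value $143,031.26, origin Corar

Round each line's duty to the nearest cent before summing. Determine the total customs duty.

$96,430.15

Line 1 (L-972, Belland, 3,358 units, $673,782.70):
Base rate for L-972 is $6.19/unit.
Origin Belland is the FTA partner but L-972 is not on the preference list; base rate stands.
Duty = 3,358 × $6.19 = $20,786.02.
Line 2 (L-326, Belland, 2,127 kg, $236,458.59):
Base rate for L-326 is 15.5% + $0.26/kg.
Origin Belland qualifies under the Tyron–Belland agreement and L-326 is covered: preferential rate 8.5% applies instead.
Duty = $236,458.59 × 8.5% = $20,098.98.
Line 3 (R-902, Corar, 3,022 m², $143,031.26):
Base rate for R-902 is 2% + $3.14/m².
Additional duty on R-902 from Corar: +30.2%. Applied ad valorem rate: 2% + 30.2% = 32.2%.
Duty = $143,031.26 × 32.2% + 3,022 × $3.14 = $55,545.15.
Total = $20,786.02 + $20,098.98 + $55,545.15 = $96,430.15.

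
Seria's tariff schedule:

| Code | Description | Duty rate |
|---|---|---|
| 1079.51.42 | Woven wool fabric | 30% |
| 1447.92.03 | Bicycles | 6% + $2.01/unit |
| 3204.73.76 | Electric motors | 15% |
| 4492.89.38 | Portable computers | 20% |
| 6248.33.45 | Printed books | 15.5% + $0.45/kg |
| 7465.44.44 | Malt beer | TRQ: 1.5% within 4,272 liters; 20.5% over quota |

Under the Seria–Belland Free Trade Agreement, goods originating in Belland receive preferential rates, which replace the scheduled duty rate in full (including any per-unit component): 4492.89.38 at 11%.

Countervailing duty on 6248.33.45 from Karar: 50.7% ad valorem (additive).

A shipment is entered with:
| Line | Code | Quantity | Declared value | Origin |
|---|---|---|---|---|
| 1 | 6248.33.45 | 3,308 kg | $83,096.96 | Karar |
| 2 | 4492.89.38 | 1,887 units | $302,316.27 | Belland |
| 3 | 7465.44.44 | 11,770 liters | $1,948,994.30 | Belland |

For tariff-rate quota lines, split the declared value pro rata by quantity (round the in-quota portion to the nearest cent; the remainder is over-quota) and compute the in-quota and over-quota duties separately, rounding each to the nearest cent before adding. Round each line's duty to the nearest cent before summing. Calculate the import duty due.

Line 1 (6248.33.45, Karar, 3,308 kg, $83,096.96):
Base rate for 6248.33.45 is 15.5% + $0.45/kg.
Additional duty on 6248.33.45 from Karar: +50.7%. Applied ad valorem rate: 15.5% + 50.7% = 66.2%.
Duty = $83,096.96 × 66.2% + 3,308 × $0.45 = $56,498.79.
Line 2 (4492.89.38, Belland, 1,887 units, $302,316.27):
Base rate for 4492.89.38 is 20%.
Origin Belland qualifies under the Seria–Belland agreement and 4492.89.38 is covered: preferential rate 11% applies instead.
Duty = $302,316.27 × 11% = $33,254.79.
Line 3 (7465.44.44, Belland, 11,770 liters, $1,948,994.30):
Code 7465.44.44 is under a tariff-rate quota (threshold 4,272 liters). In-quota: 4,272 liters at 1.5%; over-quota: 7,498 liters at 20.5%.
Pro-rata value split: in-quota = $1,948,994.30 × 4,272/11,770 = $707,400.48; over-quota = $1,948,994.30 − $707,400.48 = $1,241,593.82.
In-quota duty = $707,400.48 × 1.5% = $10,611.01. Over-quota duty = $1,241,593.82 × 20.5% = $254,526.73.
Line duty = $10,611.01 + $254,526.73 = $265,137.74.
Total = $56,498.79 + $33,254.79 + $265,137.74 = $354,891.32.

$354,891.32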